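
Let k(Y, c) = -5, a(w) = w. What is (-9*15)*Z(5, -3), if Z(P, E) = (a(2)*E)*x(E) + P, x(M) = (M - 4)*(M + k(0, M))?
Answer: 44685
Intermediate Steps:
x(M) = (-5 + M)*(-4 + M) (x(M) = (M - 4)*(M - 5) = (-4 + M)*(-5 + M) = (-5 + M)*(-4 + M))
Z(P, E) = P + 2*E*(20 + E**2 - 9*E) (Z(P, E) = (2*E)*(20 + E**2 - 9*E) + P = 2*E*(20 + E**2 - 9*E) + P = P + 2*E*(20 + E**2 - 9*E))
(-9*15)*Z(5, -3) = (-9*15)*(5 + 2*(-3)*(20 + (-3)**2 - 9*(-3))) = -135*(5 + 2*(-3)*(20 + 9 + 27)) = -135*(5 + 2*(-3)*56) = -135*(5 - 336) = -135*(-331) = 44685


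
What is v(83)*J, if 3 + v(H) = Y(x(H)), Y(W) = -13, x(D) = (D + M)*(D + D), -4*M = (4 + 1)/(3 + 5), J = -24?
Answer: 384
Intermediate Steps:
M = -5/32 (M = -(4 + 1)/(4*(3 + 5)) = -5/(4*8) = -1/4*5/8 = -5/32 ≈ -0.15625)
x(D) = 2*D*(-5/32 + D) (x(D) = (D - 5/32)*(D + D) = (-5/32 + D)*(2*D) = 2*D*(-5/32 + D))
v(H) = -16 (v(H) = -3 - 13 = -16)
v(83)*J = -16*(-24) = 384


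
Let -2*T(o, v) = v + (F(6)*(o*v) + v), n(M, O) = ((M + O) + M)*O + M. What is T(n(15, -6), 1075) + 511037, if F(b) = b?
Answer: 925987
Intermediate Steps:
n(M, O) = M + O*(O + 2*M) (n(M, O) = (O + 2*M)*O + M = O*(O + 2*M) + M = M + O*(O + 2*M))
T(o, v) = -v - 3*o*v (T(o, v) = -(v + (6*(o*v) + v))/2 = -(v + (6*o*v + v))/2 = -(v + (v + 6*o*v))/2 = -(2*v + 6*o*v)/2 = -v - 3*o*v)
T(n(15, -6), 1075) + 511037 = -1*1075*(1 + 3*(15 + (-6)² + 2*15*(-6))) + 511037 = -1*1075*(1 + 3*(15 + 36 - 180)) + 511037 = -1*1075*(1 + 3*(-129)) + 511037 = -1*1075*(1 - 387) + 511037 = -1*1075*(-386) + 511037 = 414950 + 511037 = 925987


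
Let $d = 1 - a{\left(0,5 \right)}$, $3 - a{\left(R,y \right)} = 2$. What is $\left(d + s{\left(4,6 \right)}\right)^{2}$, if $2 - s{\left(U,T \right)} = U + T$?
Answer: $64$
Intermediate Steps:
$s{\left(U,T \right)} = 2 - T - U$ ($s{\left(U,T \right)} = 2 - \left(U + T\right) = 2 - \left(T + U\right) = 2 - T - U$)
$a{\left(R,y \right)} = 1$ ($a{\left(R,y \right)} = 3 - 2 = 1$)
$d = 0$ ($d = 1 - 1 = 0$)
$\left(d + s{\left(4,6 \right)}\right)^{2} = \left(0 - 8\right)^{2} = \left(-8\right)^{2} = 64$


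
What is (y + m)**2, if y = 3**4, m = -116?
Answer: 1225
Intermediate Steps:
y = 81
(y + m)**2 = (81 - 116)**2 = (-35)**2 = 1225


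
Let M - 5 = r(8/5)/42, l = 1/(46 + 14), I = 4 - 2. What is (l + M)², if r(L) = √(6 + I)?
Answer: 493361/19600 + 43*√2/90 ≈ 25.847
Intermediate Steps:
I = 2
r(L) = 2*√2 (r(L) = √(6 + 2) = √8 = 2*√2)
l = 1/60 ≈ 0.016667
M = 5 + √2/21 (M = 5 + (2*√2)/42 = 5 + (2*√2)*(1/42) = 5 + √2/21 ≈ 5.0673)
(l + M)² = (1/60 + (5 + √2/21))² = (301/60 + √2/21)²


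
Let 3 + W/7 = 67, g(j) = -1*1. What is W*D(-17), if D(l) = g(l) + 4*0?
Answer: -448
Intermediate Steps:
g(j) = -1
D(l) = -1 (D(l) = -1 + 4*0 = -1 + 0 = -1)
W = 448 (W = -21 + 7*67 = -21 + 469 = 448)
W*D(-17) = 448*(-1) = -448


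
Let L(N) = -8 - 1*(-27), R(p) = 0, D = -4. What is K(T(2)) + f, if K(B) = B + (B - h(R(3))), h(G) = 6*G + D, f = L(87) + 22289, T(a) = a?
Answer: 22316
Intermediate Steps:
L(N) = 19 (L(N) = -8 + 27 = 19)
f = 22308 (f = 19 + 22289 = 22308)
h(G) = -4 + 6*G (h(G) = 6*G - 4 = -4 + 6*G)
K(B) = 4 + 2*B (K(B) = B + (B - (-4 + 6*0)) = B + (B - (-4 + 0)) = B + (B - 1*(-4)) = B + (B + 4) = B + (4 + B) = 4 + 2*B)
K(T(2)) + f = (4 + 2*2) + 22308 = (4 + 4) + 22308 = 8 + 22308 = 22316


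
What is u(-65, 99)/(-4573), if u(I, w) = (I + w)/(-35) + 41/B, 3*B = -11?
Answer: 4679/1760605 ≈ 0.0026576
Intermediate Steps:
B = -11/3 (B = (⅓)*(-11) = -11/3 ≈ -3.6667)
u(I, w) = -123/11 - I/35 - w/35 (u(I, w) = (I + w)/(-35) + 41/(-11/3) = (I + w)*(-1/35) + 41*(-3/11) = (-I/35 - w/35) - 123/11 = -123/11 - I/35 - w/35)
u(-65, 99)/(-4573) = (-123/11 - 1/35*(-65) - 1/35*99)/(-4573) = (-123/11 + 13/7 - 99/35)*(-1/4573) = -4679/385*(-1/4573) = 4679/1760605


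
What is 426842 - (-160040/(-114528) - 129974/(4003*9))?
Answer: 73383416890531/171920844 ≈ 4.2684e+5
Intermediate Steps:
426842 - (-160040/(-114528) - 129974/(4003*9)) = 426842 - (-160040*(-1/114528) - 129974/36027) = 426842 - (20005/14316 - 129974*1/36027) = 426842 - (20005/14316 - 129974/36027) = 426842 - 1*(-379995883/171920844) = 426842 + 379995883/171920844 = 73383416890531/171920844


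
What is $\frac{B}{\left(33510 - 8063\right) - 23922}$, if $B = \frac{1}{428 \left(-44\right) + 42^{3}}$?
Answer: $\frac{1}{84265400} \approx 1.1867 \cdot 10^{-8}$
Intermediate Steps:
$B = \frac{1}{55256}$ ($B = \frac{1}{-18832 + 74088} = \frac{1}{55256} \approx 1.8098 \cdot 10^{-5}$)
$\frac{B}{\left(33510 - 8063\right) - 23922} = \frac{1}{55256 \left(\left(33510 - 8063\right) - 23922\right)} = \frac{1}{55256 \left(25447 - 23922\right)} = \frac{1}{55256 \cdot 1525} = \frac{1}{55256} \cdot \frac{1}{1525} = \frac{1}{84265400}$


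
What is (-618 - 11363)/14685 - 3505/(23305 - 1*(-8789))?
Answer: -145329713/157100130 ≈ -0.92508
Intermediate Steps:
(-618 - 11363)/14685 - 3505/(23305 - 1*(-8789)) = -11981*1/14685 - 3505/(23305 + 8789) = -11981/14685 - 3505/32094 = -145329713/157100130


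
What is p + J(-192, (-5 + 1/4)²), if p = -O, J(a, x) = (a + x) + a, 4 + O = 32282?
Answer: -522231/16 ≈ -32639.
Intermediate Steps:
O = 32278 (O = -4 + 32282 = 32278)
J(a, x) = x + 2*a
p = -32278 (p = -1*32278 = -32278)
p + J(-192, (-5 + 1/4)²) = -32278 + ((-5 + 1/4)² + 2*(-192)) = -32278 + ((-5 + ¼)² - 384) = -32278 + ((-19/4)² - 384) = -32278 + (361/16 - 384) = -32278 - 5783/16 = -522231/16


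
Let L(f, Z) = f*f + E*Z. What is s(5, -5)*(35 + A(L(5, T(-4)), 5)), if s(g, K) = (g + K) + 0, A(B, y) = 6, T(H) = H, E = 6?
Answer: 0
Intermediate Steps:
L(f, Z) = f**2 + 6*Z (L(f, Z) = f*f + 6*Z = f**2 + 6*Z)
s(g, K) = K + g (s(g, K) = (K + g) + 0 = K + g)
s(5, -5)*(35 + A(L(5, T(-4)), 5)) = (-5 + 5)*(35 + 6) = 0*41 = 0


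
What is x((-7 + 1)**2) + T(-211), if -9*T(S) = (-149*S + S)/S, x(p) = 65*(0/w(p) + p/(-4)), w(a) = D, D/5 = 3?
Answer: -5117/9 ≈ -568.56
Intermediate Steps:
D = 15 (D = 5*3 = 15)
w(a) = 15
x(p) = -65*p/4 (x(p) = 65*(0/15 + p/(-4)) = 65*(0*(1/15) + p*(-1/4)) = 65*(0 - p/4) = 65*(-p/4) = -65*p/4)
T(S) = 148/9 (T(S) = -(-149*S + S)/(9*S) = -(-148*S)/(9*S) = -1/9*(-148) = 148/9)
x((-7 + 1)**2) + T(-211) = -65*(-7 + 1)**2/4 + 148/9 = -65/4*(-6)**2 + 148/9 = -65/4*36 + 148/9 = -585 + 148/9 = -5117/9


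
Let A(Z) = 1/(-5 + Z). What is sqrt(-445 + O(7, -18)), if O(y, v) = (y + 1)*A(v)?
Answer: I*sqrt(235589)/23 ≈ 21.103*I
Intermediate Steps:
O(y, v) = (1 + y)/(-5 + v) (O(y, v) = (y + 1)/(-5 + v) = (1 + y)/(-5 + v))
sqrt(-445 + O(7, -18)) = sqrt(-445 + (1 + 7)/(-5 - 18)) = sqrt(-445 + 8/(-23)) = sqrt(-445 - 1/23*8) = sqrt(-445 - 8/23) = sqrt(-10243/23) = I*sqrt(235589)/23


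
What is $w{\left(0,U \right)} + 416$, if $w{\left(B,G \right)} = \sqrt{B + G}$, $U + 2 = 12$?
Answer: $416 + \sqrt{10} \approx 419.16$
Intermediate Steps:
$U = 10$ ($U = -2 + 12 = 10$)
$w{\left(0,U \right)} + 416 = \sqrt{0 + 10} + 416 = \sqrt{10} + 416 = 416 + \sqrt{10}$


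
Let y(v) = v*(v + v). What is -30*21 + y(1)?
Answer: -628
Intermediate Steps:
y(v) = 2*v² (y(v) = v*(2*v) = 2*v²)
-30*21 + y(1) = -30*21 + 2*1² = -630 + 2*1 = -630 + 2 = -628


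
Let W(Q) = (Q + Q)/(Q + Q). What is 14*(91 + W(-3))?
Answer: 1288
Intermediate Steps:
W(Q) = 1 (W(Q) = (2*Q)/((2*Q)) = (2*Q)*(1/(2*Q)) = 1)
14*(91 + W(-3)) = 14*(91 + 1) = 14*92 = 1288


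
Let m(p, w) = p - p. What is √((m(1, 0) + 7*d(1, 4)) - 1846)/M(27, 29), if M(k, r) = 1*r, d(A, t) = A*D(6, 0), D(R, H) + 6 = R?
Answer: I*√1846/29 ≈ 1.4816*I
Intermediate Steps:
D(R, H) = -6 + R
d(A, t) = 0 (d(A, t) = A*(-6 + 6) = A*0 = 0)
m(p, w) = 0
M(k, r) = r
√((m(1, 0) + 7*d(1, 4)) - 1846)/M(27, 29) = √((0 + 7*0) - 1846)/29 = √((0 + 0) - 1846)*(1/29) = √(0 - 1846)*(1/29) = √(-1846)*(1/29) = (I*√1846)*(1/29) = I*√1846/29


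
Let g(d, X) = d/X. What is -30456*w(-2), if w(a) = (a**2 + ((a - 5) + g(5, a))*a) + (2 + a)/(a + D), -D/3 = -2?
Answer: -700488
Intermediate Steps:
D = 6 (D = -3*(-2) = 6)
w(a) = a**2 + a*(-5 + a + 5/a) + (2 + a)/(6 + a) (w(a) = (a**2 + ((a - 5) + 5/a)*a) + (2 + a)/(a + 6) = (a**2 + ((-5 + a) + 5/a)*a) + (2 + a)/(6 + a) = (a**2 + (-5 + a + 5/a)*a) + (2 + a)/(6 + a) = (a**2 + a*(-5 + a + 5/a)) + (2 + a)/(6 + a) = a**2 + a*(-5 + a + 5/a) + (2 + a)/(6 + a))
-30456*w(-2) = -30456*(32 - 24*(-2) + 2*(-2)**3 + 7*(-2)**2)/(6 - 2) = -30456*(32 + 48 + 2*(-8) + 7*4)/4 = -7614*(32 + 48 - 16 + 28) = -7614*92 = -30456*23 = -700488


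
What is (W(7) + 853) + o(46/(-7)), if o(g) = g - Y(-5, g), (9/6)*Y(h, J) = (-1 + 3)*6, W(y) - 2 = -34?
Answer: 5645/7 ≈ 806.43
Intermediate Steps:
W(y) = -32 (W(y) = 2 - 34 = -32)
Y(h, J) = 8 (Y(h, J) = 2*((-1 + 3)*6)/3 = 2*(2*6)/3 = (2/3)*12 = 8)
o(g) = -8 + g (o(g) = g - 1*8 = g - 8 = -8 + g)
(W(7) + 853) + o(46/(-7)) = (-32 + 853) + (-8 + 46/(-7)) = 821 + (-8 + 46*(-1/7)) = 821 + (-8 - 46/7) = 821 - 102/7 = 5645/7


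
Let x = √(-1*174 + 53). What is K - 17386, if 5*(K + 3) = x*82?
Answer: -17389 + 902*I/5 ≈ -17389.0 + 180.4*I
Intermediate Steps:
x = 11*I (x = √(-174 + 53) = √(-121) = 11*I ≈ 11.0*I)
K = -3 + 902*I/5 (K = -3 + ((11*I)*82)/5 = -3 + (902*I)/5 = -3 + 902*I/5 ≈ -3.0 + 180.4*I)
K - 17386 = (-3 + 902*I/5) - 17386 = -17389 + 902*I/5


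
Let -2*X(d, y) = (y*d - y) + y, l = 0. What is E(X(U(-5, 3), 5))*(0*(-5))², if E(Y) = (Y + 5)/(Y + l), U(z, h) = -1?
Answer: 0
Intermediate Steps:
X(d, y) = -d*y/2 (X(d, y) = -((y*d - y) + y)/2 = -((d*y - y) + y)/2 = -((-y + d*y) + y)/2 = -d*y/2)
E(Y) = (5 + Y)/Y (E(Y) = (Y + 5)/(Y + 0) = (5 + Y)/Y)
E(X(U(-5, 3), 5))*(0*(-5))² = ((5 - ½*(-1)*5)/((-½*(-1)*5)))*(0*(-5))² = ((5 + 5/2)/(5/2))*0² = ((⅖)*(15/2))*0 = 3*0 = 0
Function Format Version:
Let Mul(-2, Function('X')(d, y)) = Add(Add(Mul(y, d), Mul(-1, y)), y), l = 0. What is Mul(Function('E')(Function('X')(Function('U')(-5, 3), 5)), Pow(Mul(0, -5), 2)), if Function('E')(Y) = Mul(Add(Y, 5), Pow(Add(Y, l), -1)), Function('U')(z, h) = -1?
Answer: 0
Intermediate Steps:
Function('X')(d, y) = Mul(Rational(-1, 2), d, y) (Function('X')(d, y) = Mul(Rational(-1, 2), Add(Add(Mul(y, d), Mul(-1, y)), y)) = Mul(Rational(-1, 2), Add(Add(Mul(d, y), Mul(-1, y)), y)) = Mul(Rational(-1, 2), Add(Add(Mul(-1, y), Mul(d, y)), y)) = Mul(Rational(-1, 2), Mul(d, y)) = Mul(Rational(-1, 2), d, y))
Function('E')(Y) = Mul(Pow(Y, -1), Add(5, Y)) (Function('E')(Y) = Mul(Add(Y, 5), Pow(Add(Y, 0), -1)) = Mul(Add(5, Y), Pow(Y, -1)) = Mul(Pow(Y, -1), Add(5, Y)))
Mul(Function('E')(Function('X')(Function('U')(-5, 3), 5)), Pow(Mul(0, -5), 2)) = Mul(Mul(Pow(Mul(Rational(-1, 2), -1, 5), -1), Add(5, Mul(Rational(-1, 2), -1, 5))), Pow(Mul(0, -5), 2)) = Mul(Mul(Pow(Rational(5, 2), -1), Add(5, Rational(5, 2))), Pow(0, 2)) = Mul(Mul(Rational(2, 5), Rational(15, 2)), 0) = Mul(3, 0) = 0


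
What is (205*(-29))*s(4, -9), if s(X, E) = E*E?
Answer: -481545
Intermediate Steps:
s(X, E) = E²
(205*(-29))*s(4, -9) = (205*(-29))*(-9)² = -5945*81 = -481545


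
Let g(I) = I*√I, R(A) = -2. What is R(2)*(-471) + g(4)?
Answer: 950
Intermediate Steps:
g(I) = I^(3/2)
R(2)*(-471) + g(4) = -2*(-471) + 4^(3/2) = 942 + 8 = 950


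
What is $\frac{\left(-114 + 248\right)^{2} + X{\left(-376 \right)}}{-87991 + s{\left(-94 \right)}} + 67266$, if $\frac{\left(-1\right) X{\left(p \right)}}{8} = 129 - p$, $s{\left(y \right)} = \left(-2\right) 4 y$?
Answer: $\frac{5868204658}{87239} \approx 67266.0$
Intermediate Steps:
$s{\left(y \right)} = - 8 y$
$X{\left(p \right)} = -1032 + 8 p$ ($X{\left(p \right)} = - 8 \left(129 - p\right) = -1032 + 8 p$)
$\frac{\left(-114 + 248\right)^{2} + X{\left(-376 \right)}}{-87991 + s{\left(-94 \right)}} + 67266 = \frac{\left(-114 + 248\right)^{2} + \left(-1032 + 8 \left(-376\right)\right)}{-87991 - -752} + 67266 = \frac{134^{2} - 4040}{-87991 + 752} + 67266 = \frac{17956 - 4040}{-87239} + 67266 = 13916 \left(- \frac{1}{87239}\right) + 67266 = - \frac{13916}{87239} + 67266 = \frac{5868204658}{87239}$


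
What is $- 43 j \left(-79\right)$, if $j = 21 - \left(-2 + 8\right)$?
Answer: $50955$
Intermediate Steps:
$j = 15$ ($j = 21 - 6 = 15$)
$- 43 j \left(-79\right) = - 43 \cdot 15 \left(-79\right) = - 645 \left(-79\right) = \left(-1\right) \left(-50955\right) = 50955$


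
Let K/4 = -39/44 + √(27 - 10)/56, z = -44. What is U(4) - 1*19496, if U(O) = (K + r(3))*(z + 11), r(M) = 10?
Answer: -19709 - 33*√17/14 ≈ -19719.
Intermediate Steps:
K = -39/11 + √17/14 (K = 4*(-39/44 + √(27 - 10)/56) = 4*(-39*1/44 + √17*(1/56)) = 4*(-39/44 + √17/56) = -39/11 + √17/14 ≈ -3.2509)
U(O) = -213 - 33*√17/14 (U(O) = ((-39/11 + √17/14) + 10)*(-44 + 11) = (71/11 + √17/14)*(-33) = -213 - 33*√17/14)
U(4) - 1*19496 = (-213 - 33*√17/14) - 1*19496 = (-213 - 33*√17/14) - 19496 = -19709 - 33*√17/14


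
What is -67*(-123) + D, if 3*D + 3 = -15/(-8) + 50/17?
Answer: 3362575/408 ≈ 8241.6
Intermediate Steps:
D = 247/408 (D = -1 + (-15/(-8) + 50/17)/3 = -1 + (-15*(-⅛) + 50*(1/17))/3 = -1 + (15/8 + 50/17)/3 = -1 + (⅓)*(655/136) = -1 + 655/408 = 247/408 ≈ 0.60539)
-67*(-123) + D = -67*(-123) + 247/408 = 8241 + 247/408 = 3362575/408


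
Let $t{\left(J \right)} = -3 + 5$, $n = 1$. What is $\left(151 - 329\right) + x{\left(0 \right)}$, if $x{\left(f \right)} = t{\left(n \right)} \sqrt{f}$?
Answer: $-178$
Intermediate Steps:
$t{\left(J \right)} = 2$
$x{\left(f \right)} = 2 \sqrt{f}$
$\left(151 - 329\right) + x{\left(0 \right)} = \left(151 - 329\right) + 2 \sqrt{0} = -178 + 2 \cdot 0 = -178 + 0 = -178$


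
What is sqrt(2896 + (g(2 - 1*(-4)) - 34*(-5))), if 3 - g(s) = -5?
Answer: sqrt(3074) ≈ 55.444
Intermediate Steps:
g(s) = 8 (g(s) = 3 - 1*(-5) = 3 + 5 = 8)
sqrt(2896 + (g(2 - 1*(-4)) - 34*(-5))) = sqrt(2896 + (8 - 34*(-5))) = sqrt(2896 + (8 + 170)) = sqrt(2896 + 178) = sqrt(3074)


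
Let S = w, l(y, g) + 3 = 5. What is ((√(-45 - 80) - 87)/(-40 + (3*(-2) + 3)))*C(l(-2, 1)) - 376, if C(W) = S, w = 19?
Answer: -14515/43 - 95*I*√5/43 ≈ -337.56 - 4.9401*I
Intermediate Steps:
l(y, g) = 2 (l(y, g) = -3 + 5 = 2)
S = 19
C(W) = 19
((√(-45 - 80) - 87)/(-40 + (3*(-2) + 3)))*C(l(-2, 1)) - 376 = ((√(-45 - 80) - 87)/(-40 + (3*(-2) + 3)))*19 - 376 = ((√(-125) - 87)/(-40 + (-6 + 3)))*19 - 376 = ((5*I*√5 - 87)/(-40 - 3))*19 - 376 = ((-87 + 5*I*√5)/(-43))*19 - 376 = ((-87 + 5*I*√5)*(-1/43))*19 - 376 = (87/43 - 5*I*√5/43)*19 - 376 = (1653/43 - 95*I*√5/43) - 376 = -14515/43 - 95*I*√5/43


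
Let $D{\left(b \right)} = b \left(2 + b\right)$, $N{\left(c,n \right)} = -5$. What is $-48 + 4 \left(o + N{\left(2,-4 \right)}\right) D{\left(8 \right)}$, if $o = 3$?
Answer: $-688$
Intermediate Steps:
$-48 + 4 \left(o + N{\left(2,-4 \right)}\right) D{\left(8 \right)} = -48 + 4 \left(3 - 5\right) 8 \left(2 + 8\right) = -48 + 4 \left(-2\right) 8 \cdot 10 = -48 - 640 = -688$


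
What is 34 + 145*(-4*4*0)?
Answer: 34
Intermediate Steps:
34 + 145*(-4*4*0) = 34 + 145*(-16*0) = 34 + 145*0 = 34 + 0 = 34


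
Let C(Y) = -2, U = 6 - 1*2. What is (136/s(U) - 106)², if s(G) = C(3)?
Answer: 30276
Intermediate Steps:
U = 4 (U = 6 - 2 = 4)
s(G) = -2
(136/s(U) - 106)² = (136/(-2) - 106)² = (136*(-½) - 106)² = (-68 - 106)² = (-174)² = 30276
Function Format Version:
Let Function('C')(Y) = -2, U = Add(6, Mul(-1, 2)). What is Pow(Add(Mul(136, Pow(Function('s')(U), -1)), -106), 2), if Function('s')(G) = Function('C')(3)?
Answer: 30276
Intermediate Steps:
U = 4 (U = Add(6, -2) = 4)
Function('s')(G) = -2
Pow(Add(Mul(136, Pow(Function('s')(U), -1)), -106), 2) = Pow(Add(Mul(136, Pow(-2, -1)), -106), 2) = Pow(Add(Mul(136, Rational(-1, 2)), -106), 2) = Pow(Add(-68, -106), 2) = Pow(-174, 2) = 30276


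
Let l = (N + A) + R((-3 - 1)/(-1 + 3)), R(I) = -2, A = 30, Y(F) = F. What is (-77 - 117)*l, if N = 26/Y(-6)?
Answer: -13774/3 ≈ -4591.3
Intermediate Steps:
N = -13/3 (N = 26/(-6) = 26*(-⅙) = -13/3 ≈ -4.3333)
l = 71/3 (l = (-13/3 + 30) - 2 = 77/3 - 2 = 71/3 ≈ 23.667)
(-77 - 117)*l = (-77 - 117)*(71/3) = -194*71/3 = -13774/3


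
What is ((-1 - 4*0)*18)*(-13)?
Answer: 234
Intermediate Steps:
((-1 - 4*0)*18)*(-13) = ((-1 + 0)*18)*(-13) = -1*18*(-13) = -18*(-13) = 234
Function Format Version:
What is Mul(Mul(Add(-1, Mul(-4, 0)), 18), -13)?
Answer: 234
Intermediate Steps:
Mul(Mul(Add(-1, Mul(-4, 0)), 18), -13) = Mul(Mul(Add(-1, 0), 18), -13) = Mul(Mul(-1, 18), -13) = Mul(-18, -13) = 234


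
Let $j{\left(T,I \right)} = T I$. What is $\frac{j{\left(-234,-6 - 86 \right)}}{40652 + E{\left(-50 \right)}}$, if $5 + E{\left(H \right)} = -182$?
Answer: $\frac{21528}{40465} \approx 0.53201$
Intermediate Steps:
$E{\left(H \right)} = -187$ ($E{\left(H \right)} = -5 - 182 = -187$)
$j{\left(T,I \right)} = I T$
$\frac{j{\left(-234,-6 - 86 \right)}}{40652 + E{\left(-50 \right)}} = \frac{\left(-6 - 86\right) \left(-234\right)}{40652 - 187} = \frac{\left(-6 - 86\right) \left(-234\right)}{40465} = \left(-92\right) \left(-234\right) \frac{1}{40465} = 21528 \cdot \frac{1}{40465} = \frac{21528}{40465}$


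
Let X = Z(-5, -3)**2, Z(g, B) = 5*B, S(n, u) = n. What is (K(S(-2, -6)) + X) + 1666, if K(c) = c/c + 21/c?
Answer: 3763/2 ≈ 1881.5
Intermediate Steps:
K(c) = 1 + 21/c
X = 225 (X = (5*(-3))**2 = (-15)**2 = 225)
(K(S(-2, -6)) + X) + 1666 = ((21 - 2)/(-2) + 225) + 1666 = (-1/2*19 + 225) + 1666 = (-19/2 + 225) + 1666 = 431/2 + 1666 = 3763/2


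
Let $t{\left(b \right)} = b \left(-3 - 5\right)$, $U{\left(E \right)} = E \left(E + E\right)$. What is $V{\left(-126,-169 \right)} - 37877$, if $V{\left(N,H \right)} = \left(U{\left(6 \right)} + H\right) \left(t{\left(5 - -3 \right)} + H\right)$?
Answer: $-15276$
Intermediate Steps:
$U{\left(E \right)} = 2 E^{2}$ ($U{\left(E \right)} = E 2 E = 2 E^{2}$)
$t{\left(b \right)} = - 8 b$ ($t{\left(b \right)} = b \left(-8\right) = - 8 b$)
$V{\left(N,H \right)} = \left(-64 + H\right) \left(72 + H\right)$ ($V{\left(N,H \right)} = \left(2 \cdot 6^{2} + H\right) \left(- 8 \left(5 - -3\right) + H\right) = \left(2 \cdot 36 + H\right) \left(- 8 \left(5 + 3\right) + H\right) = \left(72 + H\right) \left(\left(-8\right) 8 + H\right) = \left(72 + H\right) \left(-64 + H\right) = \left(-64 + H\right) \left(72 + H\right)$)
$V{\left(-126,-169 \right)} - 37877 = \left(-4608 + \left(-169\right)^{2} + 8 \left(-169\right)\right) - 37877 = \left(-4608 + 28561 - 1352\right) - 37877 = 22601 - 37877 = -15276$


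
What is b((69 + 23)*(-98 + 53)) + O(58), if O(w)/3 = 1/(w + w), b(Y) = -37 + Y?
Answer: -484529/116 ≈ -4177.0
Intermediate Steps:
O(w) = 3/(2*w) (O(w) = 3/(w + w) = 3/((2*w)) = 3*(1/(2*w)) = 3/(2*w))
b((69 + 23)*(-98 + 53)) + O(58) = (-37 + (69 + 23)*(-98 + 53)) + (3/2)/58 = (-37 + 92*(-45)) + (3/2)*(1/58) = (-37 - 4140) + 3/116 = -4177 + 3/116 = -484529/116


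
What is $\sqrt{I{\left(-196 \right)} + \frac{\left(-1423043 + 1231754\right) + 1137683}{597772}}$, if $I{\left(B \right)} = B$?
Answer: $\frac{i \sqrt{17367804876674}}{298886} \approx 13.943 i$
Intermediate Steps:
$\sqrt{I{\left(-196 \right)} + \frac{\left(-1423043 + 1231754\right) + 1137683}{597772}} = \sqrt{-196 + \frac{\left(-1423043 + 1231754\right) + 1137683}{597772}} = \sqrt{-196 + \left(-191289 + 1137683\right) \frac{1}{597772}} = \sqrt{-196 + 946394 \cdot \frac{1}{597772}} = \sqrt{-196 + \frac{473197}{298886}} = \sqrt{- \frac{58108459}{298886}} = \frac{i \sqrt{17367804876674}}{298886}$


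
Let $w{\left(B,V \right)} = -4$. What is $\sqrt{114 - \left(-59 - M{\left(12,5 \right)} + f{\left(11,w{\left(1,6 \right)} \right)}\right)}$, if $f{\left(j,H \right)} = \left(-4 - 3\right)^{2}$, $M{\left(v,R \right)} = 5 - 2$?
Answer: $\sqrt{127} \approx 11.269$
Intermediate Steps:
$M{\left(v,R \right)} = 3$ ($M{\left(v,R \right)} = 5 - 2 = 3$)
$f{\left(j,H \right)} = 49$ ($f{\left(j,H \right)} = \left(-7\right)^{2} = 49$)
$\sqrt{114 - \left(-59 - M{\left(12,5 \right)} + f{\left(11,w{\left(1,6 \right)} \right)}\right)} = \sqrt{114 + \left(\left(3 + 59\right) - 49\right)} = \sqrt{114 + \left(62 - 49\right)} = \sqrt{114 + 13} = \sqrt{127}$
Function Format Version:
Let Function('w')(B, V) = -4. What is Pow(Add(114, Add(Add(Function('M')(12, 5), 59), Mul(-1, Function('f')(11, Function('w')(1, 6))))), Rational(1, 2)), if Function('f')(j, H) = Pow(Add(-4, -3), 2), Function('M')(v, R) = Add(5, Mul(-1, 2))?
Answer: Pow(127, Rational(1, 2)) ≈ 11.269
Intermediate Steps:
Function('M')(v, R) = 3 (Function('M')(v, R) = Add(5, -2) = 3)
Function('f')(j, H) = 49 (Function('f')(j, H) = Pow(-7, 2) = 49)
Pow(Add(114, Add(Add(Function('M')(12, 5), 59), Mul(-1, Function('f')(11, Function('w')(1, 6))))), Rational(1, 2)) = Pow(Add(114, Add(Add(3, 59), Mul(-1, 49))), Rational(1, 2)) = Pow(Add(114, Add(62, -49)), Rational(1, 2)) = Pow(Add(114, 13), Rational(1, 2)) = Pow(127, Rational(1, 2))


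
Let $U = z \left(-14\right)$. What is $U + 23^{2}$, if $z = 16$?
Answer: $305$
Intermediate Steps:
$U = -224$ ($U = 16 \left(-14\right) = -224$)
$U + 23^{2} = -224 + 23^{2} = -224 + 529 = 305$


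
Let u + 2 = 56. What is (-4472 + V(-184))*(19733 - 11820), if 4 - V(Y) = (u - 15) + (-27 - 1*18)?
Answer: -35307806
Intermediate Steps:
u = 54 (u = -2 + 56 = 54)
V(Y) = 10 (V(Y) = 4 - ((54 - 15) + (-27 - 1*18)) = 4 - (39 + (-27 - 18)) = 4 - (39 - 45) = 4 - 1*(-6) = 4 + 6 = 10)
(-4472 + V(-184))*(19733 - 11820) = (-4472 + 10)*(19733 - 11820) = -4462*7913 = -35307806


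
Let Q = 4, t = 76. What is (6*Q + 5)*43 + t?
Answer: 1323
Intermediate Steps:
(6*Q + 5)*43 + t = (6*4 + 5)*43 + 76 = (24 + 5)*43 + 76 = 29*43 + 76 = 1247 + 76 = 1323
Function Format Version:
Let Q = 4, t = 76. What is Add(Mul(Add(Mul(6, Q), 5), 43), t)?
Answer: 1323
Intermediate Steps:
Add(Mul(Add(Mul(6, Q), 5), 43), t) = Add(Mul(Add(Mul(6, 4), 5), 43), 76) = Add(Mul(Add(24, 5), 43), 76) = Add(Mul(29, 43), 76) = Add(1247, 76) = 1323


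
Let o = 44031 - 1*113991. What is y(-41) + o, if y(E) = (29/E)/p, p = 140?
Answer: -401570429/5740 ≈ -69960.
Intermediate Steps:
y(E) = 29/(140*E) (y(E) = (29/E)/140 = (29/E)*(1/140) = 29/(140*E))
o = -69960 (o = 44031 - 113991 = -69960)
y(-41) + o = (29/140)/(-41) - 69960 = (29/140)*(-1/41) - 69960 = -29/5740 - 69960 = -401570429/5740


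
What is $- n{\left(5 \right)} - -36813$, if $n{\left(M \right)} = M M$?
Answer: $36788$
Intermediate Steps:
$n{\left(M \right)} = M^{2}$
$- n{\left(5 \right)} - -36813 = - 5^{2} - -36813 = \left(-1\right) 25 + 36813 = -25 + 36813 = 36788$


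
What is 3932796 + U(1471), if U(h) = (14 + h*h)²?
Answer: 4682272393821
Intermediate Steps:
U(h) = (14 + h²)²
3932796 + U(1471) = 3932796 + (14 + 1471²)² = 3932796 + (14 + 2163841)² = 3932796 + 2163855² = 3932796 + 4682268461025 = 4682272393821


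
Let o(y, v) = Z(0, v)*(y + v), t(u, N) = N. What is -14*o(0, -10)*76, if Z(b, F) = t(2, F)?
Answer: -106400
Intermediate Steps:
Z(b, F) = F
o(y, v) = v*(v + y) (o(y, v) = v*(y + v) = v*(v + y))
-14*o(0, -10)*76 = -(-140)*(-10 + 0)*76 = -(-140)*(-10)*76 = -14*100*76 = -1400*76 = -106400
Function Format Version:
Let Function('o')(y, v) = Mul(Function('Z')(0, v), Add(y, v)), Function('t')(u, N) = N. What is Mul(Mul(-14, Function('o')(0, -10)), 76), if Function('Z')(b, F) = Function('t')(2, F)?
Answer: -106400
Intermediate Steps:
Function('Z')(b, F) = F
Function('o')(y, v) = Mul(v, Add(v, y)) (Function('o')(y, v) = Mul(v, Add(y, v)) = Mul(v, Add(v, y)))
Mul(Mul(-14, Function('o')(0, -10)), 76) = Mul(Mul(-14, Mul(-10, Add(-10, 0))), 76) = Mul(Mul(-14, Mul(-10, -10)), 76) = Mul(Mul(-14, 100), 76) = Mul(-1400, 76) = -106400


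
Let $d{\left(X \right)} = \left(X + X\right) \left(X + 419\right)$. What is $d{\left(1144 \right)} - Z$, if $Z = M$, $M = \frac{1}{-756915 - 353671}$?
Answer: $\frac{3971615460385}{1110586} \approx 3.5761 \cdot 10^{6}$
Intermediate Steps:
$d{\left(X \right)} = 2 X \left(419 + X\right)$
$M = - \frac{1}{1110586}$ ($M = \frac{1}{-1110586} = - \frac{1}{1110586} \approx -9.0043 \cdot 10^{-7}$)
$Z = - \frac{1}{1110586} \approx -9.0043 \cdot 10^{-7}$
$d{\left(1144 \right)} - Z = 2 \cdot 1144 \left(419 + 1144\right) - - \frac{1}{1110586} = 2 \cdot 1144 \cdot 1563 + \frac{1}{1110586} = 3576144 + \frac{1}{1110586} = \frac{3971615460385}{1110586}$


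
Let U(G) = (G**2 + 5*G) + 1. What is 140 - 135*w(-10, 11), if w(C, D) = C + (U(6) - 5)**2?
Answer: -517450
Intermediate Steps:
U(G) = 1 + G**2 + 5*G
w(C, D) = 3844 + C (w(C, D) = C + ((1 + 6**2 + 5*6) - 5)**2 = C + ((1 + 36 + 30) - 5)**2 = C + (67 - 5)**2 = C + 62**2 = C + 3844 = 3844 + C)
140 - 135*w(-10, 11) = 140 - 135*(3844 - 10) = 140 - 135*3834 = 140 - 517590 = -517450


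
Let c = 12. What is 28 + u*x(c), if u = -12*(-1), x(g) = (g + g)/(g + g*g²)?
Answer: 4084/145 ≈ 28.166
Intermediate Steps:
x(g) = 2*g/(g + g³) (x(g) = (2*g)/(g + g³) = 2*g/(g + g³))
u = 12
28 + u*x(c) = 28 + 12*(2/(1 + 12²)) = 28 + 12*(2/(1 + 144)) = 28 + 12*(2/145) = 28 + 24/145 = 4084/145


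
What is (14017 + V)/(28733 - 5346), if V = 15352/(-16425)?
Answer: 230213873/384131475 ≈ 0.59931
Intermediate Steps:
V = -15352/16425 (V = 15352*(-1/16425) = -15352/16425 ≈ -0.93467)
(14017 + V)/(28733 - 5346) = (14017 - 15352/16425)/(28733 - 5346) = (230213873/16425)/23387 = (230213873/16425)*(1/23387) = 230213873/384131475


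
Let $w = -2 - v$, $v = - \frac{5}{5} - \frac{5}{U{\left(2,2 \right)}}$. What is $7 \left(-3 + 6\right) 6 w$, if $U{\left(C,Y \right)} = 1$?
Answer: $504$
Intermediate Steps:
$v = -6$ ($v = - \frac{5}{5} - \frac{5}{1} = \left(-5\right) \frac{1}{5} - 5 = -1 - 5 = -6$)
$w = 4$ ($w = -2 - -6 = -2 + 6 = 4$)
$7 \left(-3 + 6\right) 6 w = 7 \left(-3 + 6\right) 6 \cdot 4 = 7 \cdot 3 \cdot 6 \cdot 4 = 7 \cdot 18 \cdot 4 = 126 \cdot 4 = 504$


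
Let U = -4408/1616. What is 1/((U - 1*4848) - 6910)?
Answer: -202/2375667 ≈ -8.5029e-5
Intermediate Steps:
U = -551/202 (U = -4408*1/1616 = -551/202 ≈ -2.7277)
1/((U - 1*4848) - 6910) = 1/((-551/202 - 1*4848) - 6910) = 1/((-551/202 - 4848) - 6910) = 1/(-979847/202 - 6910) = 1/(-2375667/202) = -202/2375667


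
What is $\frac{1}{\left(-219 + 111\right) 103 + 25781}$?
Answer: $\frac{1}{14657} \approx 6.8227 \cdot 10^{-5}$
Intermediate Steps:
$\frac{1}{\left(-219 + 111\right) 103 + 25781} = \frac{1}{\left(-108\right) 103 + 25781} = \frac{1}{-11124 + 25781} = \frac{1}{14657}$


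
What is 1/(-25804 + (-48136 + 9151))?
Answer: -1/64789 ≈ -1.5435e-5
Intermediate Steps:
1/(-25804 + (-48136 + 9151)) = 1/(-25804 - 38985) = 1/(-64789) = -1/64789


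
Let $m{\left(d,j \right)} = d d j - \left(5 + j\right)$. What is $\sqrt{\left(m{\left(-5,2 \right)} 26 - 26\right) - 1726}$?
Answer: $i \sqrt{634} \approx 25.179 i$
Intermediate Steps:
$m{\left(d,j \right)} = -5 - j + j d^{2}$ ($m{\left(d,j \right)} = d^{2} j - \left(5 + j\right) = j d^{2} - \left(5 + j\right) = -5 - j + j d^{2}$)
$\sqrt{\left(m{\left(-5,2 \right)} 26 - 26\right) - 1726} = \sqrt{\left(\left(-5 - 2 + 2 \left(-5\right)^{2}\right) 26 - 26\right) - 1726} = \sqrt{\left(\left(-5 - 2 + 2 \cdot 25\right) 26 - 26\right) - 1726} = \sqrt{\left(\left(-5 - 2 + 50\right) 26 - 26\right) - 1726} = \sqrt{\left(43 \cdot 26 - 26\right) - 1726} = \sqrt{\left(1118 - 26\right) - 1726} = \sqrt{1092 - 1726} = \sqrt{-634} = i \sqrt{634}$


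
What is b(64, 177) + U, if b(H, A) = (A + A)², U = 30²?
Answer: 126216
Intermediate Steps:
U = 900
b(H, A) = 4*A² (b(H, A) = (2*A)² = 4*A²)
b(64, 177) + U = 4*177² + 900 = 4*31329 + 900 = 125316 + 900 = 126216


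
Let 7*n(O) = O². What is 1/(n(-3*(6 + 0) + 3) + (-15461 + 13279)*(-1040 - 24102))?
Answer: 7/384019133 ≈ 1.8228e-8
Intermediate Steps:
n(O) = O²/7
1/(n(-3*(6 + 0) + 3) + (-15461 + 13279)*(-1040 - 24102)) = 1/((-3*(6 + 0) + 3)²/7 + (-15461 + 13279)*(-1040 - 24102)) = 1/((-3*6 + 3)²/7 - 2182*(-25142)) = 1/((-18 + 3)²/7 + 54859844) = 1/((⅐)*(-15)² + 54859844) = 1/((⅐)*225 + 54859844) = 1/(225/7 + 54859844) = 1/(384019133/7) = 7/384019133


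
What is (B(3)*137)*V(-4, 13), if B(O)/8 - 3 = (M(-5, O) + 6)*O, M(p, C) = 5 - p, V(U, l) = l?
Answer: 726648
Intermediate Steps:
B(O) = 24 + 128*O (B(O) = 24 + 8*(((5 - 1*(-5)) + 6)*O) = 24 + 8*(((5 + 5) + 6)*O) = 24 + 8*((10 + 6)*O) = 24 + 8*(16*O) = 24 + 128*O)
(B(3)*137)*V(-4, 13) = ((24 + 128*3)*137)*13 = ((24 + 384)*137)*13 = (408*137)*13 = 55896*13 = 726648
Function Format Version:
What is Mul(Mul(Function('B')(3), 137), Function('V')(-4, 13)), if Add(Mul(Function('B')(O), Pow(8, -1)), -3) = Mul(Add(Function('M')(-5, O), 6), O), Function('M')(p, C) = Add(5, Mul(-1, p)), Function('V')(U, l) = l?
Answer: 726648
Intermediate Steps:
Function('B')(O) = Add(24, Mul(128, O)) (Function('B')(O) = Add(24, Mul(8, Mul(Add(Add(5, Mul(-1, -5)), 6), O))) = Add(24, Mul(8, Mul(Add(Add(5, 5), 6), O))) = Add(24, Mul(8, Mul(Add(10, 6), O))) = Add(24, Mul(8, Mul(16, O))) = Add(24, Mul(128, O)))
Mul(Mul(Function('B')(3), 137), Function('V')(-4, 13)) = Mul(Mul(Add(24, Mul(128, 3)), 137), 13) = Mul(Mul(Add(24, 384), 137), 13) = Mul(Mul(408, 137), 13) = Mul(55896, 13) = 726648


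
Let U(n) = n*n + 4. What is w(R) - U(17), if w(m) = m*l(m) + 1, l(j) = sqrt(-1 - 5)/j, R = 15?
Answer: -292 + I*sqrt(6) ≈ -292.0 + 2.4495*I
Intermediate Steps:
U(n) = 4 + n**2 (U(n) = n**2 + 4 = 4 + n**2)
l(j) = I*sqrt(6)/j (l(j) = sqrt(-6)/j = (I*sqrt(6))/j = I*sqrt(6)/j)
w(m) = 1 + I*sqrt(6) (w(m) = m*(I*sqrt(6)/m) + 1 = I*sqrt(6) + 1 = 1 + I*sqrt(6))
w(R) - U(17) = (1 + I*sqrt(6)) - (4 + 17**2) = (1 + I*sqrt(6)) - (4 + 289) = (1 + I*sqrt(6)) - 1*293 = (1 + I*sqrt(6)) - 293 = -292 + I*sqrt(6)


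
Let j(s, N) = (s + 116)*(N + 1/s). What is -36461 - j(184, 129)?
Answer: -3457481/46 ≈ -75163.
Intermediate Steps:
j(s, N) = (116 + s)*(N + 1/s)
-36461 - j(184, 129) = -36461 - (1 + 116*129 + 116/184 + 129*184) = -36461 - (1 + 14964 + 116*(1/184) + 23736) = -36461 - (1 + 14964 + 29/46 + 23736) = -36461 - 1*1780275/46 = -36461 - 1780275/46 = -3457481/46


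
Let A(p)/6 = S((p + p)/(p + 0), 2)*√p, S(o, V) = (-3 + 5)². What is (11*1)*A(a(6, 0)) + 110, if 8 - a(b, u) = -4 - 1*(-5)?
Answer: 110 + 264*√7 ≈ 808.48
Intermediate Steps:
a(b, u) = 7 (a(b, u) = 8 - (-4 - 1*(-5)) = 8 - (-4 + 5) = 8 - 1*1 = 8 - 1 = 7)
S(o, V) = 4 (S(o, V) = 2² = 4)
A(p) = 24*√p (A(p) = 6*(4*√p) = 24*√p)
(11*1)*A(a(6, 0)) + 110 = (11*1)*(24*√7) + 110 = 11*(24*√7) + 110 = 264*√7 + 110 = 110 + 264*√7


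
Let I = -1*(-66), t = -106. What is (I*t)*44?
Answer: -307824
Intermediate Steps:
I = 66
(I*t)*44 = (66*(-106))*44 = -6996*44 = -307824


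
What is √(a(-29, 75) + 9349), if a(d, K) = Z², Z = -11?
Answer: √9470 ≈ 97.314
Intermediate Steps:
a(d, K) = 121 (a(d, K) = (-11)² = 121)
√(a(-29, 75) + 9349) = √(121 + 9349) = √9470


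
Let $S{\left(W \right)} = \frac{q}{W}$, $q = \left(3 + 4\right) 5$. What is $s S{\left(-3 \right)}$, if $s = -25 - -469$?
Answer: $-5180$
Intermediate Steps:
$q = 35$ ($q = 7 \cdot 5 = 35$)
$S{\left(W \right)} = \frac{35}{W}$
$s = 444$ ($s = -25 + 469 = 444$)
$s S{\left(-3 \right)} = 444 \frac{35}{-3} = 444 \cdot 35 \left(- \frac{1}{3}\right) = 444 \left(- \frac{35}{3}\right) = -5180$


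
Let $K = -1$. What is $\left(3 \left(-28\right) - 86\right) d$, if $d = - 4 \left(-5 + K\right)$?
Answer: $-4080$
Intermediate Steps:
$d = 24$ ($d = - 4 \left(-5 - 1\right) = \left(-4\right) \left(-6\right) = 24$)
$\left(3 \left(-28\right) - 86\right) d = \left(3 \left(-28\right) - 86\right) 24 = \left(-84 - 86\right) 24 = \left(-170\right) 24 = -4080$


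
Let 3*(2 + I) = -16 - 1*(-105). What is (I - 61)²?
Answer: 10000/9 ≈ 1111.1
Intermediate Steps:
I = 83/3 (I = -2 + (-16 - 1*(-105))/3 = -2 + (-16 + 105)/3 = -2 + (⅓)*89 = -2 + 89/3 = 83/3 ≈ 27.667)
(I - 61)² = (83/3 - 61)² = (-100/3)² = 10000/9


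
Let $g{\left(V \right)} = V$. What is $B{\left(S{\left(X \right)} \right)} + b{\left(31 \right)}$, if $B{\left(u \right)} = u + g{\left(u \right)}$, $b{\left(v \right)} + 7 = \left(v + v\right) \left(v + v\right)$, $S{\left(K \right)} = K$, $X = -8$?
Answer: $3821$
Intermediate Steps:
$b{\left(v \right)} = -7 + 4 v^{2}$ ($b{\left(v \right)} = -7 + \left(v + v\right) \left(v + v\right) = -7 + 2 v 2 v = -7 + 4 v^{2}$)
$B{\left(u \right)} = 2 u$ ($B{\left(u \right)} = u + u = 2 u$)
$B{\left(S{\left(X \right)} \right)} + b{\left(31 \right)} = 2 \left(-8\right) - \left(7 - 4 \cdot 31^{2}\right) = -16 + \left(-7 + 4 \cdot 961\right) = -16 + \left(-7 + 3844\right) = -16 + 3837 = 3821$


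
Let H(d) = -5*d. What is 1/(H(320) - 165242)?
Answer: -1/166842 ≈ -5.9937e-6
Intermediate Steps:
1/(H(320) - 165242) = 1/(-5*320 - 165242) = 1/(-1600 - 165242) = 1/(-166842) = -1/166842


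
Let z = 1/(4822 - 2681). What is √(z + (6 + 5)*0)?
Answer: √2141/2141 ≈ 0.021612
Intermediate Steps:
z = 1/2141 ≈ 0.00046707
√(z + (6 + 5)*0) = √(1/2141 + (6 + 5)*0) = √(1/2141 + 11*0) = √(1/2141 + 0) = √(1/2141) = √2141/2141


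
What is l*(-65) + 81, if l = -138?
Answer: 9051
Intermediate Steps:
l*(-65) + 81 = -138*(-65) + 81 = 8970 + 81 = 9051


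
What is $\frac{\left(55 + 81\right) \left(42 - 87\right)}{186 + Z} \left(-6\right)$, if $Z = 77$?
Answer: $\frac{36720}{263} \approx 139.62$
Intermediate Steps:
$\frac{\left(55 + 81\right) \left(42 - 87\right)}{186 + Z} \left(-6\right) = \frac{\left(55 + 81\right) \left(42 - 87\right)}{186 + 77} \left(-6\right) = \frac{136 \left(-45\right)}{263} \left(-6\right) = \left(-6120\right) \frac{1}{263} \left(-6\right) = \left(- \frac{6120}{263}\right) \left(-6\right) = \frac{36720}{263}$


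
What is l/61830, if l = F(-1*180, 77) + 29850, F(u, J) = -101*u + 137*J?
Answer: 58579/61830 ≈ 0.94742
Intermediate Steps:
l = 58579 (l = (-(-101)*180 + 137*77) + 29850 = (-101*(-180) + 10549) + 29850 = (18180 + 10549) + 29850 = 28729 + 29850 = 58579)
l/61830 = 58579/61830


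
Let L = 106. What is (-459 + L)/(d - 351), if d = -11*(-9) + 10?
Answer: 353/242 ≈ 1.4587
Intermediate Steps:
d = 109 (d = 99 + 10 = 109)
(-459 + L)/(d - 351) = (-459 + 106)/(109 - 351) = -353/(-242) = -353*(-1/242) = 353/242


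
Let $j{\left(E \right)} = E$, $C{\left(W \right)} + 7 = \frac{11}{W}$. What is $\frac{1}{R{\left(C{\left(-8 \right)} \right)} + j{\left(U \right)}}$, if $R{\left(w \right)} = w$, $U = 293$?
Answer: $\frac{8}{2277} \approx 0.0035134$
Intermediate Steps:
$C{\left(W \right)} = -7 + \frac{11}{W}$
$\frac{1}{R{\left(C{\left(-8 \right)} \right)} + j{\left(U \right)}} = \frac{1}{\left(-7 + \frac{11}{-8}\right) + 293} = \frac{1}{\left(-7 + 11 \left(- \frac{1}{8}\right)\right) + 293} = \frac{1}{\left(-7 - \frac{11}{8}\right) + 293} = \frac{1}{- \frac{67}{8} + 293} = \frac{1}{\frac{2277}{8}} = \frac{8}{2277}$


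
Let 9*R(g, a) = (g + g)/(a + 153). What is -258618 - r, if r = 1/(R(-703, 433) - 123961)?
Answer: -84538567338843/326885860 ≈ -2.5862e+5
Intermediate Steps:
R(g, a) = 2*g/(9*(153 + a)) (R(g, a) = ((g + g)/(a + 153))/9 = ((2*g)/(153 + a))/9 = (2*g/(153 + a))/9 = 2*g/(9*(153 + a)))
r = -2637/326885860 (r = 1/((2/9)*(-703)/(153 + 433) - 123961) = 1/((2/9)*(-703)/586 - 123961) = 1/((2/9)*(-703)*(1/586) - 123961) = 1/(-703/2637 - 123961) = 1/(-326885860/2637) = -2637/326885860 ≈ -8.0670e-6)
-258618 - r = -258618 - 1*(-2637/326885860) = -258618 + 2637/326885860 = -84538567338843/326885860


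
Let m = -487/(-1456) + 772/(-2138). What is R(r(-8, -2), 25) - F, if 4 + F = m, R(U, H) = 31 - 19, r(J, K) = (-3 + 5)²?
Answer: 24944837/1556464 ≈ 16.027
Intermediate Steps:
r(J, K) = 4 (r(J, K) = 2² = 4)
R(U, H) = 12
m = -41413/1556464 (m = -487*(-1/1456) + 772*(-1/2138) = 487/1456 - 386/1069 = -41413/1556464 ≈ -0.026607)
F = -6267269/1556464 (F = -4 - 41413/1556464 = -6267269/1556464 ≈ -4.0266)
R(r(-8, -2), 25) - F = 12 - 1*(-6267269/1556464) = 12 + 6267269/1556464 = 24944837/1556464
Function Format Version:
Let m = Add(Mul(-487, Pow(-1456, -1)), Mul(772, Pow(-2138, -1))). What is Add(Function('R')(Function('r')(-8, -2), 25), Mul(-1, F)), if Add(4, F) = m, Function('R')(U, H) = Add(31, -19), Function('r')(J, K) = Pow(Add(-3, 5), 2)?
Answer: Rational(24944837, 1556464) ≈ 16.027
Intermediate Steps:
Function('r')(J, K) = 4 (Function('r')(J, K) = Pow(2, 2) = 4)
Function('R')(U, H) = 12
m = Rational(-41413, 1556464) (m = Add(Mul(-487, Rational(-1, 1456)), Mul(772, Rational(-1, 2138))) = Add(Rational(487, 1456), Rational(-386, 1069)) = Rational(-41413, 1556464) ≈ -0.026607)
F = Rational(-6267269, 1556464) (F = Add(-4, Rational(-41413, 1556464)) = Rational(-6267269, 1556464) ≈ -4.0266)
Add(Function('R')(Function('r')(-8, -2), 25), Mul(-1, F)) = Add(12, Mul(-1, Rational(-6267269, 1556464))) = Add(12, Rational(6267269, 1556464)) = Rational(24944837, 1556464)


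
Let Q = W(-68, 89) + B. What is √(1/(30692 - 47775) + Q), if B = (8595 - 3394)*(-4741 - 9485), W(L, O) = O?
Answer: 2*I*√5398056503643419/17083 ≈ 8601.7*I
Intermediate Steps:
B = -73989426 (B = 5201*(-14226) = -73989426)
Q = -73989337 (Q = 89 - 73989426 = -73989337)
√(1/(30692 - 47775) + Q) = √(1/(30692 - 47775) - 73989337) = √(1/(-17083) - 73989337) = √(-1/17083 - 73989337) = √(-1263959843972/17083) = 2*I*√5398056503643419/17083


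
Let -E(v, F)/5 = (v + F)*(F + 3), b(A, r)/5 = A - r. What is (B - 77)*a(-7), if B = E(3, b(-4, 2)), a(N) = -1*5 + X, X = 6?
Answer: -3722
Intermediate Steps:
b(A, r) = -5*r + 5*A (b(A, r) = 5*(A - r) = -5*r + 5*A)
E(v, F) = -5*(3 + F)*(F + v) (E(v, F) = -5*(v + F)*(F + 3) = -5*(F + v)*(3 + F) = -5*(3 + F)*(F + v))
a(N) = 1 (a(N) = -1*5 + 6 = -5 + 6 = 1)
B = -3645 (B = -15*(-5*2 + 5*(-4)) - 15*3 - 5*(-5*2 + 5*(-4))**2 - 5*(-5*2 + 5*(-4))*3 = -15*(-10 - 20) - 45 - 5*(-10 - 20)**2 - 5*(-10 - 20)*3 = -15*(-30) - 45 - 5*(-30)**2 - 5*(-30)*3 = 450 - 45 - 5*900 + 450 = 450 - 45 - 4500 + 450 = -3645)
(B - 77)*a(-7) = (-3645 - 77)*1 = -3722*1 = -3722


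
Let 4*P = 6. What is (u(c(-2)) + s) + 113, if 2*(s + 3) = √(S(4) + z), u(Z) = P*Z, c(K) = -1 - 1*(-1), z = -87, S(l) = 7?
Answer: 110 + 2*I*√5 ≈ 110.0 + 4.4721*I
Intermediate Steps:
P = 3/2 (P = (¼)*6 = 3/2 ≈ 1.5000)
c(K) = 0 (c(K) = -1 + 1 = 0)
u(Z) = 3*Z/2
s = -3 + 2*I*√5 (s = -3 + √(7 - 87)/2 = -3 + √(-80)/2 = -3 + (4*I*√5)/2 = -3 + 2*I*√5 ≈ -3.0 + 4.4721*I)
(u(c(-2)) + s) + 113 = ((3/2)*0 + (-3 + 2*I*√5)) + 113 = (0 + (-3 + 2*I*√5)) + 113 = (-3 + 2*I*√5) + 113 = 110 + 2*I*√5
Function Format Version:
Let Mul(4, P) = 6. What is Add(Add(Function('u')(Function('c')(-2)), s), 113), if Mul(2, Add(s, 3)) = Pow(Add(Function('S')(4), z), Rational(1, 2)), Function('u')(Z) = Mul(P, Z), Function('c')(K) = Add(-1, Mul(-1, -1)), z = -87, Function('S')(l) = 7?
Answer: Add(110, Mul(2, I, Pow(5, Rational(1, 2)))) ≈ Add(110.00, Mul(4.4721, I))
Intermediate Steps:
P = Rational(3, 2) (P = Mul(Rational(1, 4), 6) = Rational(3, 2) ≈ 1.5000)
Function('c')(K) = 0 (Function('c')(K) = Add(-1, 1) = 0)
Function('u')(Z) = Mul(Rational(3, 2), Z)
s = Add(-3, Mul(2, I, Pow(5, Rational(1, 2)))) (s = Add(-3, Mul(Rational(1, 2), Pow(Add(7, -87), Rational(1, 2)))) = Add(-3, Mul(Rational(1, 2), Pow(-80, Rational(1, 2)))) = Add(-3, Mul(Rational(1, 2), Mul(4, I, Pow(5, Rational(1, 2))))) = Add(-3, Mul(2, I, Pow(5, Rational(1, 2)))) ≈ Add(-3.0000, Mul(4.4721, I)))
Add(Add(Function('u')(Function('c')(-2)), s), 113) = Add(Add(Mul(Rational(3, 2), 0), Add(-3, Mul(2, I, Pow(5, Rational(1, 2))))), 113) = Add(Add(0, Add(-3, Mul(2, I, Pow(5, Rational(1, 2))))), 113) = Add(Add(-3, Mul(2, I, Pow(5, Rational(1, 2)))), 113) = Add(110, Mul(2, I, Pow(5, Rational(1, 2))))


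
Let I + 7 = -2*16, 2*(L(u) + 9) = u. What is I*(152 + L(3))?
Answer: -11271/2 ≈ -5635.5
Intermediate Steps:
L(u) = -9 + u/2
I = -39 (I = -7 - 2*16 = -7 - 32 = -39)
I*(152 + L(3)) = -39*(152 + (-9 + (½)*3)) = -39*(152 + (-9 + 3/2)) = -39*(152 - 15/2) = -39*289/2 = -11271/2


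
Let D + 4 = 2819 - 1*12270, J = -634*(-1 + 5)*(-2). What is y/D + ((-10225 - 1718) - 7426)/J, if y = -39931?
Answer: 19396137/47955760 ≈ 0.40446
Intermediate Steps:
J = 5072 (J = -2536*(-2) = -634*(-8) = 5072)
D = -9455 (D = -4 + (2819 - 1*12270) = -4 + (2819 - 12270) = -4 - 9451 = -9455)
y/D + ((-10225 - 1718) - 7426)/J = -39931/(-9455) + ((-10225 - 1718) - 7426)/5072 = -39931*(-1/9455) + (-11943 - 7426)*(1/5072) = 39931/9455 - 19369*1/5072 = 39931/9455 - 19369/5072 = 19396137/47955760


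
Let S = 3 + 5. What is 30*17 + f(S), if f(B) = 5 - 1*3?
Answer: 512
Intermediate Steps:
S = 8
f(B) = 2 (f(B) = 5 - 3 = 2)
30*17 + f(S) = 30*17 + 2 = 510 + 2 = 512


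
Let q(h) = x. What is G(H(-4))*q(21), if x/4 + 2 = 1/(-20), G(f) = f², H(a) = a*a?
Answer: -10496/5 ≈ -2099.2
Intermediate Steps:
H(a) = a²
x = -41/5 (x = -8 + 4/(-20) = -8 + 4*(-1/20) = -8 - ⅕ = -41/5 ≈ -8.2000)
q(h) = -41/5
G(H(-4))*q(21) = ((-4)²)²*(-41/5) = 16²*(-41/5) = 256*(-41/5) = -10496/5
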